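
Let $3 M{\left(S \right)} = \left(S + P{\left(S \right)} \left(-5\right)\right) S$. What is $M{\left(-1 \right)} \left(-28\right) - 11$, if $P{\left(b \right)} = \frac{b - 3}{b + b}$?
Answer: $- \frac{341}{3} \approx -113.67$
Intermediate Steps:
$P{\left(b \right)} = \frac{-3 + b}{2 b}$
$M{\left(S \right)} = \frac{S \left(S - \frac{5 \left(-3 + S\right)}{2 S}\right)}{3}$ ($M{\left(S \right)} = \frac{\left(S + \frac{-3 + S}{2 S} \left(-5\right)\right) S}{3} = \frac{\left(S - \frac{5 \left(-3 + S\right)}{2 S}\right) S}{3} = \frac{S \left(S - \frac{5 \left(-3 + S\right)}{2 S}\right)}{3}$)
$M{\left(-1 \right)} \left(-28\right) - 11 = \left(\frac{5}{2} - - \frac{5}{6} + \frac{\left(-1\right)^{2}}{3}\right) \left(-28\right) - 11 = \left(\frac{5}{2} + \frac{5}{6} + \frac{1}{3} \cdot 1\right) \left(-28\right) - 11 = \left(\frac{5}{2} + \frac{5}{6} + \frac{1}{3}\right) \left(-28\right) - 11 = \frac{11}{3} \left(-28\right) - 11 = - \frac{308}{3} - 11 = - \frac{341}{3}$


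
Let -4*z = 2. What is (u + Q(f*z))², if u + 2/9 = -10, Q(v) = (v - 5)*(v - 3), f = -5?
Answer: 104329/1296 ≈ 80.501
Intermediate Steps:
z = -½ (z = -¼*2 = -½ ≈ -0.50000)
Q(v) = (-5 + v)*(-3 + v)
u = -92/9 (u = -2/9 - 10 = -92/9 ≈ -10.222)
(u + Q(f*z))² = (-92/9 + (15 + (-5*(-½))² - (-40)*(-1)/2))² = (-92/9 + (15 + (5/2)² - 8*5/2))² = (-92/9 + (15 + 25/4 - 20))² = (-92/9 + 5/4)² = (-323/36)² = 104329/1296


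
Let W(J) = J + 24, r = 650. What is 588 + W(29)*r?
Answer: 35038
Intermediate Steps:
W(J) = 24 + J
588 + W(29)*r = 588 + (24 + 29)*650 = 588 + 53*650 = 588 + 34450 = 35038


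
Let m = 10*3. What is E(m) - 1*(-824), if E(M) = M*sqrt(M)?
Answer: 824 + 30*sqrt(30) ≈ 988.32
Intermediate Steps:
m = 30
E(M) = M**(3/2)
E(m) - 1*(-824) = 30**(3/2) - 1*(-824) = 30*sqrt(30) + 824 = 824 + 30*sqrt(30)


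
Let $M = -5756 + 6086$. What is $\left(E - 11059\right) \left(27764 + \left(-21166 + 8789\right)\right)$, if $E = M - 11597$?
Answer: $-343530162$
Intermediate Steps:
$M = 330$
$E = -11267$ ($E = 330 - 11597 = -11267$)
$\left(E - 11059\right) \left(27764 + \left(-21166 + 8789\right)\right) = \left(-11267 - 11059\right) \left(27764 + \left(-21166 + 8789\right)\right) = - 22326 \left(27764 - 12377\right) = \left(-22326\right) 15387 = -343530162$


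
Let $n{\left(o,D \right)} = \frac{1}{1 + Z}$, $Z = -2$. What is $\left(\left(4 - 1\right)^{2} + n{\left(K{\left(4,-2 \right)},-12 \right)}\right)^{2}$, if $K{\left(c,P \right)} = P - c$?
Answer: $64$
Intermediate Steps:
$n{\left(o,D \right)} = -1$ ($n{\left(o,D \right)} = \frac{1}{1 - 2} = \frac{1}{-1} = -1$)
$\left(\left(4 - 1\right)^{2} + n{\left(K{\left(4,-2 \right)},-12 \right)}\right)^{2} = \left(\left(4 - 1\right)^{2} - 1\right)^{2} = \left(3^{2} - 1\right)^{2} = \left(9 - 1\right)^{2} = 8^{2} = 64$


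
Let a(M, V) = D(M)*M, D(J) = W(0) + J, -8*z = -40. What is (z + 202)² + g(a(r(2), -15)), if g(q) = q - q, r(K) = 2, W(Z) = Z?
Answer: 42849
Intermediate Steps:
z = 5 (z = -⅛*(-40) = 5)
D(J) = J (D(J) = 0 + J = J)
a(M, V) = M² (a(M, V) = M*M = M²)
g(q) = 0
(z + 202)² + g(a(r(2), -15)) = (5 + 202)² + 0 = 207² + 0 = 42849 + 0 = 42849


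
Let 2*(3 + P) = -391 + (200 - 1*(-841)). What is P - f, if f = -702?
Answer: 1024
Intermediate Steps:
P = 322 (P = -3 + (-391 + (200 - 1*(-841)))/2 = -3 + (-391 + (200 + 841))/2 = -3 + (-391 + 1041)/2 = -3 + (1/2)*650 = -3 + 325 = 322)
P - f = 322 - 1*(-702) = 322 + 702 = 1024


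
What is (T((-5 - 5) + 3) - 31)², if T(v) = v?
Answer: 1444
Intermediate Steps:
(T((-5 - 5) + 3) - 31)² = (((-5 - 5) + 3) - 31)² = ((-10 + 3) - 31)² = (-7 - 31)² = (-38)² = 1444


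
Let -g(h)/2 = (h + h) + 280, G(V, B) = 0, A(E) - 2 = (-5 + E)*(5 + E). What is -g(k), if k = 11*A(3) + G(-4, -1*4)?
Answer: -56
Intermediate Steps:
A(E) = 2 + (-5 + E)*(5 + E)
k = -154 (k = 11*(-23 + 3²) + 0 = 11*(-23 + 9) + 0 = 11*(-14) + 0 = -154 + 0 = -154)
g(h) = -560 - 4*h (g(h) = -2*((h + h) + 280) = -2*(2*h + 280) = -2*(280 + 2*h) = -560 - 4*h)
-g(k) = -(-560 - 4*(-154)) = -(-560 + 616) = -1*56 = -56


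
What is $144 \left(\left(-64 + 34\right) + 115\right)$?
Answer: $12240$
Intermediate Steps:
$144 \left(\left(-64 + 34\right) + 115\right) = 144 \left(-30 + 115\right) = 144 \cdot 85 = 12240$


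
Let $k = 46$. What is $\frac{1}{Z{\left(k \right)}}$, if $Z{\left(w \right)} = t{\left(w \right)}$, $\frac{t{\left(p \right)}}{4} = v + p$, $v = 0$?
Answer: $\frac{1}{184} \approx 0.0054348$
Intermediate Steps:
$t{\left(p \right)} = 4 p$ ($t{\left(p \right)} = 4 \left(0 + p\right) = 4 p$)
$Z{\left(w \right)} = 4 w$
$\frac{1}{Z{\left(k \right)}} = \frac{1}{4 \cdot 46} = \frac{1}{184}$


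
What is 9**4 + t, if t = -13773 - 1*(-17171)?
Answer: 9959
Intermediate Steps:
t = 3398 (t = -13773 + 17171 = 3398)
9**4 + t = 9**4 + 3398 = 6561 + 3398 = 9959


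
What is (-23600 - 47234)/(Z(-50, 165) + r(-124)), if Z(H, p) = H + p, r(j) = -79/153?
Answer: -5418801/8758 ≈ -618.73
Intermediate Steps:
r(j) = -79/153 (r(j) = -79*1/153 = -79/153)
(-23600 - 47234)/(Z(-50, 165) + r(-124)) = (-23600 - 47234)/((-50 + 165) - 79/153) = -70834/(115 - 79/153) = -70834/17516/153 = -70834*153/17516 = -5418801/8758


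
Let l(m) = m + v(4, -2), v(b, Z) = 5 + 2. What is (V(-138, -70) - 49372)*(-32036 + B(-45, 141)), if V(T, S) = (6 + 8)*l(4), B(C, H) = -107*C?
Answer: 1339763178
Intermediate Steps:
v(b, Z) = 7
l(m) = 7 + m (l(m) = m + 7 = 7 + m)
V(T, S) = 154 (V(T, S) = (6 + 8)*(7 + 4) = 14*11 = 154)
(V(-138, -70) - 49372)*(-32036 + B(-45, 141)) = (154 - 49372)*(-32036 - 107*(-45)) = -49218*(-32036 + 4815) = -49218*(-27221) = 1339763178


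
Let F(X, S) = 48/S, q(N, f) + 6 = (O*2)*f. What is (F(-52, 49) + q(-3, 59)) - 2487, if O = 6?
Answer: -87417/49 ≈ -1784.0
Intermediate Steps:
q(N, f) = -6 + 12*f (q(N, f) = -6 + (6*2)*f = -6 + 12*f)
(F(-52, 49) + q(-3, 59)) - 2487 = (48/49 + (-6 + 12*59)) - 2487 = (48*(1/49) + (-6 + 708)) - 2487 = (48/49 + 702) - 2487 = 34446/49 - 2487 = -87417/49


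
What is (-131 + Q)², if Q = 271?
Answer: 19600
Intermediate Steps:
(-131 + Q)² = (-131 + 271)² = 140² = 19600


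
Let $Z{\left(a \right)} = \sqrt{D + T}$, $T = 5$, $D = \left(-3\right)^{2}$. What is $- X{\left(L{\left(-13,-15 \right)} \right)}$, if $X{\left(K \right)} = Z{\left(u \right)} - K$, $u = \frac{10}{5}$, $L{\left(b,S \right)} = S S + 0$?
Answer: $225 - \sqrt{14} \approx 221.26$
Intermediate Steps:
$D = 9$
$L{\left(b,S \right)} = S^{2}$ ($L{\left(b,S \right)} = S^{2} + 0 = S^{2}$)
$u = 2$ ($u = 10 \cdot \frac{1}{5} = 2$)
$Z{\left(a \right)} = \sqrt{14}$ ($Z{\left(a \right)} = \sqrt{9 + 5} = \sqrt{14}$)
$X{\left(K \right)} = \sqrt{14} - K$
$- X{\left(L{\left(-13,-15 \right)} \right)} = - (\sqrt{14} - \left(-15\right)^{2}) = - (\sqrt{14} - 225) = - (-225 + \sqrt{14}) = 225 - \sqrt{14}$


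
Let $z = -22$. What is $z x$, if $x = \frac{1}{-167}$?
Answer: $\frac{22}{167} \approx 0.13174$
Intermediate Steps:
$x = - \frac{1}{167} \approx -0.005988$
$z x = \left(-22\right) \left(- \frac{1}{167}\right) = \frac{22}{167}$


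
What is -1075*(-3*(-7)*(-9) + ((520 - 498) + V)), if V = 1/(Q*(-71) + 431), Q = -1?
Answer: 90120475/502 ≈ 1.7952e+5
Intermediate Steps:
V = 1/502 (V = 1/(-1*(-71) + 431) = 1/(71 + 431) = 1/502 ≈ 0.0019920)
-1075*(-3*(-7)*(-9) + ((520 - 498) + V)) = -1075*(-3*(-7)*(-9) + ((520 - 498) + 1/502)) = -1075*(21*(-9) + (22 + 1/502)) = -1075*(-189 + 11045/502) = -1075*(-83833/502) = 90120475/502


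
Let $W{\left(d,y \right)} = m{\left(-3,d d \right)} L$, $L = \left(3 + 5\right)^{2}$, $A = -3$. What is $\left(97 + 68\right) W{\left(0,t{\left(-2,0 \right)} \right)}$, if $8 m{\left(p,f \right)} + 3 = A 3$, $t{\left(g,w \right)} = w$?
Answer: $-15840$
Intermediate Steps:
$m{\left(p,f \right)} = - \frac{3}{2}$ ($m{\left(p,f \right)} = - \frac{3}{8} + \frac{\left(-3\right) 3}{8} = - \frac{3}{8} + \frac{1}{8} \left(-9\right) = - \frac{3}{8} - \frac{9}{8} = - \frac{3}{2}$)
$L = 64$ ($L = 8^{2} = 64$)
$W{\left(d,y \right)} = -96$ ($W{\left(d,y \right)} = \left(- \frac{3}{2}\right) 64 = -96$)
$\left(97 + 68\right) W{\left(0,t{\left(-2,0 \right)} \right)} = \left(97 + 68\right) \left(-96\right) = 165 \left(-96\right) = -15840$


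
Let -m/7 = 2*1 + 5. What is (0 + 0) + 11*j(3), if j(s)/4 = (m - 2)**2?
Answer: 114444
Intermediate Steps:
m = -49 (m = -7*(2*1 + 5) = -7*(2 + 5) = -7*7 = -49)
j(s) = 10404 (j(s) = 4*(-49 - 2)**2 = 4*(-51)**2 = 4*2601 = 10404)
(0 + 0) + 11*j(3) = (0 + 0) + 11*10404 = 0 + 114444 = 114444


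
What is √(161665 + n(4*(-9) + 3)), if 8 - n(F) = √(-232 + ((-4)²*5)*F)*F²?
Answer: √(161673 - 2178*I*√718) ≈ 408.39 - 71.453*I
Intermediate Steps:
n(F) = 8 - F²*√(-232 + 80*F) (n(F) = 8 - √(-232 + ((-4)²*5)*F)*F² = 8 - √(-232 + (16*5)*F)*F² = 8 - √(-232 + 80*F)*F² = 8 - F²*√(-232 + 80*F))
√(161665 + n(4*(-9) + 3)) = √(161665 + (8 - 2*(4*(-9) + 3)²*√(-58 + 20*(4*(-9) + 3)))) = √(161665 + (8 - 2*(-36 + 3)²*√(-58 + 20*(-36 + 3)))) = √(161665 + (8 - 2*(-33)²*√(-58 + 20*(-33)))) = √(161665 + (8 - 2*1089*√(-58 - 660))) = √(161665 + (8 - 2*1089*√(-718))) = √(161665 + (8 - 2*1089*I*√718)) = √(161665 + (8 - 2178*I*√718)) = √(161673 - 2178*I*√718)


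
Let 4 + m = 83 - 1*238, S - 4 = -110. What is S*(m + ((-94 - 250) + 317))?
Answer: 19716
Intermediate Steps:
S = -106 (S = 4 - 110 = -106)
m = -159 (m = -4 + (83 - 1*238) = -4 + (83 - 238) = -4 - 155 = -159)
S*(m + ((-94 - 250) + 317)) = -106*(-159 + ((-94 - 250) + 317)) = -106*(-159 + (-344 + 317)) = -106*(-159 - 27) = -106*(-186) = 19716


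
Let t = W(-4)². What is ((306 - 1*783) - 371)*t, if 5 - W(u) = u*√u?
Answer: 33072 - 67840*I ≈ 33072.0 - 67840.0*I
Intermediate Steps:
W(u) = 5 - u^(3/2) (W(u) = 5 - u*√u = 5 - u^(3/2))
t = (5 + 8*I)² (t = (5 - (-4)^(3/2))² = (5 - (-8)*I)² = (5 + 8*I)² ≈ -39.0 + 80.0*I)
((306 - 1*783) - 371)*t = ((306 - 1*783) - 371)*(-39 + 80*I) = ((306 - 783) - 371)*(-39 + 80*I) = (-477 - 371)*(-39 + 80*I) = -848*(-39 + 80*I) = 33072 - 67840*I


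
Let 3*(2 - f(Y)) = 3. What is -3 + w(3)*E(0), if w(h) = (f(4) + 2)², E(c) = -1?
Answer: -12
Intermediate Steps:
f(Y) = 1 (f(Y) = 2 - ⅓*3 = 2 - 1 = 1)
w(h) = 9 (w(h) = (1 + 2)² = 3² = 9)
-3 + w(3)*E(0) = -3 + 9*(-1) = -3 - 9 = -12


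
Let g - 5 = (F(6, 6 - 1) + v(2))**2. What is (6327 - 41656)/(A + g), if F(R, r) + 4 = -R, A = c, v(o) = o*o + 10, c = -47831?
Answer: 5047/6830 ≈ 0.73895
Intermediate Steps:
v(o) = 10 + o**2 (v(o) = o**2 + 10 = 10 + o**2)
A = -47831
F(R, r) = -4 - R
g = 21 (g = 5 + ((-4 - 1*6) + (10 + 2**2))**2 = 5 + ((-4 - 6) + (10 + 4))**2 = 5 + (-10 + 14)**2 = 5 + 4**2 = 5 + 16 = 21)
(6327 - 41656)/(A + g) = (6327 - 41656)/(-47831 + 21) = -35329/(-47810) = -35329*(-1/47810) = 5047/6830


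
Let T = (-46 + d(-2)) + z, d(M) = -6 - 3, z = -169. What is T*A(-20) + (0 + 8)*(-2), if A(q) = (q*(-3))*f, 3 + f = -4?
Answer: 94064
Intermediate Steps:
f = -7 (f = -3 - 4 = -7)
d(M) = -9
A(q) = 21*q (A(q) = (q*(-3))*(-7) = -3*q*(-7) = 21*q)
T = -224 (T = (-46 - 9) - 169 = -55 - 169 = -224)
T*A(-20) + (0 + 8)*(-2) = -4704*(-20) + (0 + 8)*(-2) = -224*(-420) + 8*(-2) = 94080 - 16 = 94064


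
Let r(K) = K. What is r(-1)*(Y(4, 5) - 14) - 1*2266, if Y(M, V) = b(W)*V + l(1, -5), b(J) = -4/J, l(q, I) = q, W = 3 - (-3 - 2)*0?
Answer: -6739/3 ≈ -2246.3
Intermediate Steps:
W = 3 (W = 3 - (-5)*0 = 3 - 1*0 = 3 + 0 = 3)
Y(M, V) = 1 - 4*V/3 (Y(M, V) = (-4/3)*V + 1 = (-4*⅓)*V + 1 = -4*V/3 + 1 = 1 - 4*V/3)
r(-1)*(Y(4, 5) - 14) - 1*2266 = -((1 - 4/3*5) - 14) - 1*2266 = -((1 - 20/3) - 14) - 2266 = -(-17/3 - 14) - 2266 = -1*(-59/3) - 2266 = 59/3 - 2266 = -6739/3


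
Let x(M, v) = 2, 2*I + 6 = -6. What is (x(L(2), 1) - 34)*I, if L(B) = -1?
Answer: 192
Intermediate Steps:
I = -6 (I = -3 + (½)*(-6) = -3 - 3 = -6)
(x(L(2), 1) - 34)*I = (2 - 34)*(-6) = -32*(-6) = 192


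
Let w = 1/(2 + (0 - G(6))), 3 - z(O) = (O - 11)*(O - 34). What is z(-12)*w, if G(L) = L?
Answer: 1055/4 ≈ 263.75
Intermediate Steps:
z(O) = 3 - (-34 + O)*(-11 + O) (z(O) = 3 - (O - 11)*(O - 34) = 3 - (-11 + O)*(-34 + O) = 3 - (-34 + O)*(-11 + O))
w = -1/4 (w = 1/(2 + (0 - 1*6)) = 1/(2 + (0 - 6)) = 1/(2 - 6) = 1/(-4) = -1/4 ≈ -0.25000)
z(-12)*w = (-371 - 1*(-12)**2 + 45*(-12))*(-1/4) = (-371 - 1*144 - 540)*(-1/4) = (-371 - 144 - 540)*(-1/4) = -1055*(-1/4) = 1055/4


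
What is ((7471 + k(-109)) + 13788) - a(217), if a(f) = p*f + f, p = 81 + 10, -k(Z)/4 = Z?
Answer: 1731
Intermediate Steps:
k(Z) = -4*Z
p = 91
a(f) = 92*f (a(f) = 91*f + f = 92*f)
((7471 + k(-109)) + 13788) - a(217) = ((7471 - 4*(-109)) + 13788) - 92*217 = ((7471 + 436) + 13788) - 1*19964 = (7907 + 13788) - 19964 = 21695 - 19964 = 1731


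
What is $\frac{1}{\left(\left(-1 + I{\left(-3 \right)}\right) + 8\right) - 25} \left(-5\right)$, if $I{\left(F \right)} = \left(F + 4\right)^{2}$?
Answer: $\frac{5}{17} \approx 0.29412$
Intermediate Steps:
$I{\left(F \right)} = \left(4 + F\right)^{2}$
$\frac{1}{\left(\left(-1 + I{\left(-3 \right)}\right) + 8\right) - 25} \left(-5\right) = \frac{1}{\left(\left(-1 + \left(4 - 3\right)^{2}\right) + 8\right) - 25} \left(-5\right) = \frac{1}{\left(\left(-1 + 1^{2}\right) + 8\right) - 25} \left(-5\right) = \frac{1}{\left(\left(-1 + 1\right) + 8\right) - 25} \left(-5\right) = \frac{1}{\left(0 + 8\right) - 25} \left(-5\right) = \frac{1}{8 - 25} \left(-5\right) = \frac{1}{-17} \left(-5\right) = \left(- \frac{1}{17}\right) \left(-5\right) = \frac{5}{17}$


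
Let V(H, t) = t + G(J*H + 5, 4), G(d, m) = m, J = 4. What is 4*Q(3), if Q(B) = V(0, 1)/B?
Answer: 20/3 ≈ 6.6667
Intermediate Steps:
V(H, t) = 4 + t (V(H, t) = t + 4 = 4 + t)
Q(B) = 5/B (Q(B) = (4 + 1)/B = 5/B)
4*Q(3) = 4*(5/3) = 20/3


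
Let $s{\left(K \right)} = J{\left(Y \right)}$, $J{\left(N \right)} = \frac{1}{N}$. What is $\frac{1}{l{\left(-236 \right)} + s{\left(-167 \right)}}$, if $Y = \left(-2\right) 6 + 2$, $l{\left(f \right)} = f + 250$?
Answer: $\frac{10}{139} \approx 0.071942$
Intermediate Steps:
$l{\left(f \right)} = 250 + f$
$Y = -10$ ($Y = -12 + 2 = -10$)
$s{\left(K \right)} = - \frac{1}{10}$ ($s{\left(K \right)} = \frac{1}{-10} = - \frac{1}{10}$)
$\frac{1}{l{\left(-236 \right)} + s{\left(-167 \right)}} = \frac{1}{\left(250 - 236\right) - \frac{1}{10}} = \frac{1}{14 - \frac{1}{10}} = \frac{1}{\frac{139}{10}} = \frac{10}{139}$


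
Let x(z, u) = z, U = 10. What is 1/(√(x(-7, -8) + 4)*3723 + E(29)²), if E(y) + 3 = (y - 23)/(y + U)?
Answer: 231361/1187630717068 - 106332603*I*√3/1187630717068 ≈ 1.9481e-7 - 0.00015508*I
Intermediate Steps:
E(y) = -3 + (-23 + y)/(10 + y) (E(y) = -3 + (y - 23)/(y + 10) = -3 + (-23 + y)/(10 + y))
1/(√(x(-7, -8) + 4)*3723 + E(29)²) = 1/(√(-7 + 4)*3723 + ((-53 - 2*29)/(10 + 29))²) = 1/(√(-3)*3723 + ((-53 - 58)/39)²) = 1/((I*√3)*3723 + ((1/39)*(-111))²) = 1/(3723*I*√3 + (-37/13)²) = 1/(3723*I*√3 + 1369/169) = 1/(1369/169 + 3723*I*√3)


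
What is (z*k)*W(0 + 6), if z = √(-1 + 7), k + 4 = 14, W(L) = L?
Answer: 60*√6 ≈ 146.97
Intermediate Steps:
k = 10 (k = -4 + 14 = 10)
z = √6 ≈ 2.4495
(z*k)*W(0 + 6) = (√6*10)*(0 + 6) = (10*√6)*6 = 60*√6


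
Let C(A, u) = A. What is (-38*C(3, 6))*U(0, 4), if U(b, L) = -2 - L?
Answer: 684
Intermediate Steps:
(-38*C(3, 6))*U(0, 4) = (-38*3)*(-2 - 1*4) = -114*(-2 - 4) = -114*(-6) = 684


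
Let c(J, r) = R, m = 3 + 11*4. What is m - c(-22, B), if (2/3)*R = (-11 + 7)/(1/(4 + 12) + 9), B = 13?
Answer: 6911/145 ≈ 47.662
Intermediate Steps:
m = 47 (m = 3 + 44 = 47)
R = -96/145 (R = 3*((-11 + 7)/(1/(4 + 12) + 9))/2 = 3*(-4/(1/16 + 9))/2 = 3*(-4/145/16)/2 = 3*(-4*16/145)/2 = (3/2)*(-64/145) = -96/145 ≈ -0.66207)
c(J, r) = -96/145
m - c(-22, B) = 47 - 1*(-96/145) = 47 + 96/145 = 6911/145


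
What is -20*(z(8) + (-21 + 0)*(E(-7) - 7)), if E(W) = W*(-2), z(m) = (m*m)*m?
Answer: -7300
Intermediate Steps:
z(m) = m³ (z(m) = m²*m = m³)
E(W) = -2*W
-20*(z(8) + (-21 + 0)*(E(-7) - 7)) = -20*(8³ + (-21 + 0)*(-2*(-7) - 7)) = -20*(512 - 21*(14 - 7)) = -20*(512 - 21*7) = -20*(512 - 147) = -20*365 = -7300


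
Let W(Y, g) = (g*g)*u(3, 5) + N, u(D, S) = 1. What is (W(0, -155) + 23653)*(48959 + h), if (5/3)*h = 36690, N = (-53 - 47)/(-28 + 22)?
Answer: 10155100732/3 ≈ 3.3850e+9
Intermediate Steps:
N = 50/3 (N = -100/(-6) = -100*(-⅙) = 50/3 ≈ 16.667)
h = 22014 (h = (⅗)*36690 = 22014)
W(Y, g) = 50/3 + g² (W(Y, g) = (g*g)*1 + 50/3 = g²*1 + 50/3 = g² + 50/3 = 50/3 + g²)
(W(0, -155) + 23653)*(48959 + h) = ((50/3 + (-155)²) + 23653)*(48959 + 22014) = ((50/3 + 24025) + 23653)*70973 = (72125/3 + 23653)*70973 = (143084/3)*70973 = 10155100732/3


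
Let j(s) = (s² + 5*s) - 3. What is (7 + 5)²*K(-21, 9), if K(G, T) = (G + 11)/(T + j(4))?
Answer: -240/7 ≈ -34.286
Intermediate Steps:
j(s) = -3 + s² + 5*s
K(G, T) = (11 + G)/(33 + T) (K(G, T) = (G + 11)/(T + (-3 + 4² + 5*4)) = (11 + G)/(T + (-3 + 16 + 20)) = (11 + G)/(T + 33) = (11 + G)/(33 + T))
(7 + 5)²*K(-21, 9) = (7 + 5)²*((11 - 21)/(33 + 9)) = 12²*(-10/42) = 144*((1/42)*(-10)) = 144*(-5/21) = -240/7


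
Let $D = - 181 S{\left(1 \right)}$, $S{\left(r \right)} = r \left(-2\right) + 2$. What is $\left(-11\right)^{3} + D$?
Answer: $-1331$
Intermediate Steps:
$S{\left(r \right)} = 2 - 2 r$ ($S{\left(r \right)} = - 2 r + 2 = 2 - 2 r$)
$D = 0$ ($D = - 181 \left(2 - 2\right) = \left(-181\right) 0 = 0$)
$\left(-11\right)^{3} + D = \left(-11\right)^{3} + 0 = -1331 + 0 = -1331$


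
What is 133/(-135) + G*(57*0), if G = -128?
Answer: -133/135 ≈ -0.98519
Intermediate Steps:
133/(-135) + G*(57*0) = 133/(-135) - 7296*0 = 133*(-1/135) - 128*0 = -133/135 + 0 = -133/135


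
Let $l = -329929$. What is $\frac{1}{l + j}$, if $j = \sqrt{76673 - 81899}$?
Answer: $- \frac{329929}{108853150267} - \frac{i \sqrt{5226}}{108853150267} \approx -3.031 \cdot 10^{-6} - 6.6412 \cdot 10^{-10} i$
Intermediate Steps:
$j = i \sqrt{5226}$ ($j = \sqrt{-5226} = i \sqrt{5226} \approx 72.291 i$)
$\frac{1}{l + j} = \frac{1}{-329929 + i \sqrt{5226}}$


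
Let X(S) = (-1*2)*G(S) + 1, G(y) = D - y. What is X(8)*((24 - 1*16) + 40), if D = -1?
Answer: 912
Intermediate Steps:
G(y) = -1 - y
X(S) = 3 + 2*S (X(S) = (-1*2)*(-1 - S) + 1 = -2*(-1 - S) + 1 = (2 + 2*S) + 1 = 3 + 2*S)
X(8)*((24 - 1*16) + 40) = (3 + 2*8)*((24 - 1*16) + 40) = (3 + 16)*((24 - 16) + 40) = 19*(8 + 40) = 19*48 = 912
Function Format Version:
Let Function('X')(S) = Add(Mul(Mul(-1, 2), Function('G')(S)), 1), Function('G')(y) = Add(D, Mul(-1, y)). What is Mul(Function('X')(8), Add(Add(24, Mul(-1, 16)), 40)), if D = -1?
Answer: 912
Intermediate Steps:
Function('G')(y) = Add(-1, Mul(-1, y))
Function('X')(S) = Add(3, Mul(2, S)) (Function('X')(S) = Add(Mul(Mul(-1, 2), Add(-1, Mul(-1, S))), 1) = Add(Mul(-2, Add(-1, Mul(-1, S))), 1) = Add(Add(2, Mul(2, S)), 1) = Add(3, Mul(2, S)))
Mul(Function('X')(8), Add(Add(24, Mul(-1, 16)), 40)) = Mul(Add(3, Mul(2, 8)), Add(Add(24, Mul(-1, 16)), 40)) = Mul(Add(3, 16), Add(Add(24, -16), 40)) = Mul(19, Add(8, 40)) = Mul(19, 48) = 912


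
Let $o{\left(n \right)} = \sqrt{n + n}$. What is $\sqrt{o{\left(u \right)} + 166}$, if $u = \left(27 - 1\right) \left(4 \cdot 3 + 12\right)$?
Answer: $\sqrt{166 + 4 \sqrt{78}} \approx 14.189$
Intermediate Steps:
$u = 624$ ($u = 26 \left(12 + 12\right) = 26 \cdot 24 = 624$)
$o{\left(n \right)} = \sqrt{2} \sqrt{n}$ ($o{\left(n \right)} = \sqrt{2 n} = \sqrt{2} \sqrt{n}$)
$\sqrt{o{\left(u \right)} + 166} = \sqrt{\sqrt{2} \sqrt{624} + 166} = \sqrt{\sqrt{2} \cdot 4 \sqrt{39} + 166} = \sqrt{4 \sqrt{78} + 166} = \sqrt{166 + 4 \sqrt{78}}$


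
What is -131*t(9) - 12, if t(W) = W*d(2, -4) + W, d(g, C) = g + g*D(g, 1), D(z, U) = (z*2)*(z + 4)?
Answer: -60141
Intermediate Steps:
D(z, U) = 2*z*(4 + z) (D(z, U) = (2*z)*(4 + z) = 2*z*(4 + z))
d(g, C) = g + 2*g**2*(4 + g) (d(g, C) = g + g*(2*g*(4 + g)) = g + 2*g**2*(4 + g))
t(W) = 51*W (t(W) = W*(2*(1 + 2*2*(4 + 2))) + W = W*(2*(1 + 2*2*6)) + W = W*(2*(1 + 24)) + W = W*(2*25) + W = W*50 + W = 50*W + W = 51*W)
-131*t(9) - 12 = -6681*9 - 12 = -131*459 - 12 = -60129 - 12 = -60141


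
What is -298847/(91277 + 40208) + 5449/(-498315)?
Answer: -29927280914/13104189555 ≈ -2.2838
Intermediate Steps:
-298847/(91277 + 40208) + 5449/(-498315) = -298847/131485 + 5449*(-1/498315) = -298847*1/131485 - 5449/498315 = -298847/131485 - 5449/498315 = -29927280914/13104189555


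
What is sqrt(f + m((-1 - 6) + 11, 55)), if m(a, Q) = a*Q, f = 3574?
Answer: sqrt(3794) ≈ 61.595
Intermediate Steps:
m(a, Q) = Q*a
sqrt(f + m((-1 - 6) + 11, 55)) = sqrt(3574 + 55*((-1 - 6) + 11)) = sqrt(3574 + 55*(-7 + 11)) = sqrt(3574 + 55*4) = sqrt(3574 + 220) = sqrt(3794)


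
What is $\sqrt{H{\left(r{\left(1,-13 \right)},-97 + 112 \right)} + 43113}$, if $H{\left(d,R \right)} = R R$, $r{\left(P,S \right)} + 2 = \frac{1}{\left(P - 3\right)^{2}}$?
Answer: $\sqrt{43338} \approx 208.18$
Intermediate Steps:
$r{\left(P,S \right)} = -2 + \frac{1}{\left(-3 + P\right)^{2}}$ ($r{\left(P,S \right)} = -2 + \frac{1}{\left(P - 3\right)^{2}} = -2 + \frac{1}{\left(-3 + P\right)^{2}}$)
$H{\left(d,R \right)} = R^{2}$
$\sqrt{H{\left(r{\left(1,-13 \right)},-97 + 112 \right)} + 43113} = \sqrt{\left(-97 + 112\right)^{2} + 43113} = \sqrt{15^{2} + 43113} = \sqrt{225 + 43113} = \sqrt{43338}$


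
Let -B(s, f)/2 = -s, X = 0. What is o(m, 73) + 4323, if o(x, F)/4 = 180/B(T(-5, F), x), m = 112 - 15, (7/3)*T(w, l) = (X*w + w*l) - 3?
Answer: 198753/46 ≈ 4320.7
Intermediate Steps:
T(w, l) = -9/7 + 3*l*w/7 (T(w, l) = 3*((0*w + w*l) - 3)/7 = 3*((0 + l*w) - 3)/7 = 3*(l*w - 3)/7 = 3*(-3 + l*w)/7 = -9/7 + 3*l*w/7)
m = 97
B(s, f) = 2*s (B(s, f) = -(-2)*s = 2*s)
o(x, F) = 720/(-18/7 - 30*F/7) (o(x, F) = 4*(180/((2*(-9/7 + (3/7)*F*(-5))))) = 4*(180/((2*(-9/7 - 15*F/7)))) = 4*(180/(-18/7 - 30*F/7)) = 720/(-18/7 - 30*F/7))
o(m, 73) + 4323 = 840/(-3 - 5*73) + 4323 = 840/(-3 - 365) + 4323 = 840/(-368) + 4323 = 840*(-1/368) + 4323 = -105/46 + 4323 = 198753/46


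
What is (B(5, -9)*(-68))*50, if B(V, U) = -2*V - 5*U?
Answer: -119000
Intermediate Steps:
B(V, U) = -5*U - 2*V
(B(5, -9)*(-68))*50 = ((-5*(-9) - 2*5)*(-68))*50 = ((45 - 10)*(-68))*50 = (35*(-68))*50 = -2380*50 = -119000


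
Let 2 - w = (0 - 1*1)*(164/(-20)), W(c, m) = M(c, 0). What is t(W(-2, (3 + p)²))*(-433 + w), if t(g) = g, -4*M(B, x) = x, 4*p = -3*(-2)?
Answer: 0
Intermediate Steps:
p = 3/2 (p = (-3*(-2))/4 = (¼)*6 = 3/2 ≈ 1.5000)
M(B, x) = -x/4
W(c, m) = 0 (W(c, m) = -¼*0 = 0)
w = -31/5 (w = 2 - (0 - 1*1)*164/(-20) = 2 - (0 - 1)*164*(-1/20) = 2 - (-1)*(-41)/5 = 2 - 1*41/5 = 2 - 41/5 = -31/5 ≈ -6.2000)
t(W(-2, (3 + p)²))*(-433 + w) = 0*(-433 - 31/5) = 0*(-2196/5) = 0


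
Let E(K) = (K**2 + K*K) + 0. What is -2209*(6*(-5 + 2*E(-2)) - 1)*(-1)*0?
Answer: 0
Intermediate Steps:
E(K) = 2*K**2 (E(K) = (K**2 + K**2) + 0 = 2*K**2 + 0 = 2*K**2)
-2209*(6*(-5 + 2*E(-2)) - 1)*(-1)*0 = -2209*(6*(-5 + 2*(2*(-2)**2)) - 1)*(-1)*0 = -2209*(6*(-5 + 2*(2*4)) - 1)*(-1)*0 = -2209*(6*(-5 + 2*8) - 1)*(-1)*0 = -2209*(6*(-5 + 16) - 1)*(-1)*0 = -2209*(6*11 - 1)*(-1)*0 = -2209*(66 - 1)*(-1)*0 = -2209*65*(-1)*0 = -(-143585)*0 = -2209*0 = 0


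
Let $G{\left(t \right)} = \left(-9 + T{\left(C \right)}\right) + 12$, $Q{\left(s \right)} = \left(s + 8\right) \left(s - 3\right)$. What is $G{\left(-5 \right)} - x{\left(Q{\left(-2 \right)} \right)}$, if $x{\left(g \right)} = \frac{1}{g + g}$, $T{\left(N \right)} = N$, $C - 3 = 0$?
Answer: $\frac{361}{60} \approx 6.0167$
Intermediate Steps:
$C = 3$ ($C = 3 + 0 = 3$)
$Q{\left(s \right)} = \left(-3 + s\right) \left(8 + s\right)$ ($Q{\left(s \right)} = \left(8 + s\right) \left(-3 + s\right) = \left(-3 + s\right) \left(8 + s\right)$)
$x{\left(g \right)} = \frac{1}{2 g}$
$G{\left(t \right)} = 6$ ($G{\left(t \right)} = \left(-9 + 3\right) + 12 = -6 + 12 = 6$)
$G{\left(-5 \right)} - x{\left(Q{\left(-2 \right)} \right)} = 6 - \frac{1}{2 \left(-24 + \left(-2\right)^{2} + 5 \left(-2\right)\right)} = 6 - \frac{1}{2 \left(-24 + 4 - 10\right)} = 6 - \frac{1}{2 \left(-30\right)} = 6 - \frac{1}{2} \left(- \frac{1}{30}\right) = 6 - - \frac{1}{60} = 6 + \frac{1}{60} = \frac{361}{60}$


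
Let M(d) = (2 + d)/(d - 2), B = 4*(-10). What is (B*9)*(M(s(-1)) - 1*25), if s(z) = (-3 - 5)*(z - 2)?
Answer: 94320/11 ≈ 8574.5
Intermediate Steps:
B = -40
s(z) = 16 - 8*z (s(z) = -8*(-2 + z) = 16 - 8*z)
M(d) = (2 + d)/(-2 + d)
(B*9)*(M(s(-1)) - 1*25) = (-40*9)*((2 + (16 - 8*(-1)))/(-2 + (16 - 8*(-1))) - 1*25) = -360*((2 + (16 + 8))/(-2 + (16 + 8)) - 25) = -360*((2 + 24)/(-2 + 24) - 25) = -360*(26/22 - 25) = -360*((1/22)*26 - 25) = -360*(13/11 - 25) = -360*(-262/11) = 94320/11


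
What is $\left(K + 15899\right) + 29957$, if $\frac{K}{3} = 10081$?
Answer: $76099$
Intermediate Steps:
$K = 30243$ ($K = 3 \cdot 10081 = 30243$)
$\left(K + 15899\right) + 29957 = \left(30243 + 15899\right) + 29957 = 46142 + 29957 = 76099$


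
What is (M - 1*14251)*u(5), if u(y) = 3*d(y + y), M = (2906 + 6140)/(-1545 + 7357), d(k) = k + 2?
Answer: -745359894/1453 ≈ -5.1298e+5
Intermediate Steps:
d(k) = 2 + k
M = 4523/2906 (M = 9046/5812 = 9046*(1/5812) = 4523/2906 ≈ 1.5564)
u(y) = 6 + 6*y (u(y) = 3*(2 + (y + y)) = 3*(2 + 2*y) = 6 + 6*y)
(M - 1*14251)*u(5) = (4523/2906 - 1*14251)*(6 + 6*5) = (4523/2906 - 14251)*(6 + 30) = -41408883/2906*36 = -745359894/1453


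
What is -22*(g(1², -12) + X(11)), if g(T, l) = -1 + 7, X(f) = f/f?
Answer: -154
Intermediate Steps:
X(f) = 1
g(T, l) = 6
-22*(g(1², -12) + X(11)) = -22*(6 + 1) = -22*7 = -154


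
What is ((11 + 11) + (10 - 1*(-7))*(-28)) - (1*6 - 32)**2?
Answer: -1130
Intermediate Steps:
((11 + 11) + (10 - 1*(-7))*(-28)) - (1*6 - 32)**2 = (22 + (10 + 7)*(-28)) - (6 - 32)**2 = (22 + 17*(-28)) - 1*(-26)**2 = (22 - 476) - 1*676 = -454 - 676 = -1130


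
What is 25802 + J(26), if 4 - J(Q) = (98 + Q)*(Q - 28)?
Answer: 26054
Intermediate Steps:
J(Q) = 4 - (-28 + Q)*(98 + Q) (J(Q) = 4 - (98 + Q)*(Q - 28) = 4 - (98 + Q)*(-28 + Q) = 4 - (-28 + Q)*(98 + Q))
25802 + J(26) = 25802 + (2748 - 1*26² - 70*26) = 25802 + (2748 - 1*676 - 1820) = 25802 + (2748 - 676 - 1820) = 25802 + 252 = 26054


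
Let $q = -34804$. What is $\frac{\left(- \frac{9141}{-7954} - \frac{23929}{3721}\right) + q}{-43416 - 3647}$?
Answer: $\frac{1030244528141}{1392915798542} \approx 0.73963$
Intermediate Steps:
$\frac{\left(- \frac{9141}{-7954} - \frac{23929}{3721}\right) + q}{-43416 - 3647} = \frac{\left(- \frac{9141}{-7954} - \frac{23929}{3721}\right) - 34804}{-43416 - 3647} = \frac{\left(\left(-9141\right) \left(- \frac{1}{7954}\right) - \frac{23929}{3721}\right) - 34804}{-47063} = \left(\left(\frac{9141}{7954} - \frac{23929}{3721}\right) - 34804\right) \left(- \frac{1}{47063}\right) = \left(- \frac{156317605}{29596834} - 34804\right) \left(- \frac{1}{47063}\right) = \left(- \frac{1030244528141}{29596834}\right) \left(- \frac{1}{47063}\right) = \frac{1030244528141}{1392915798542}$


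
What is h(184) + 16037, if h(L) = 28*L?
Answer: 21189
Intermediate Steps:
h(184) + 16037 = 28*184 + 16037 = 5152 + 16037 = 21189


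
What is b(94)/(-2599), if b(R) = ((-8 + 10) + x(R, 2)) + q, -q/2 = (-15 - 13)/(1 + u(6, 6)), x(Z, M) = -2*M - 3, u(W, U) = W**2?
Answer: 129/96163 ≈ 0.0013415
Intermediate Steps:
x(Z, M) = -3 - 2*M
q = 56/37 (q = -2*(-15 - 13)/(1 + 6**2) = -(-56)/(1 + 36) = -(-56)/37 = -2*(-28/37) = 56/37 ≈ 1.5135)
b(R) = -129/37 (b(R) = ((-8 + 10) + (-3 - 2*2)) + 56/37 = (2 + (-3 - 4)) + 56/37 = (2 - 7) + 56/37 = -5 + 56/37 = -129/37)
b(94)/(-2599) = -129/37/(-2599) = -129/37*(-1/2599) = 129/96163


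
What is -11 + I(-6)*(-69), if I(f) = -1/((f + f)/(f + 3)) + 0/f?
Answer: 25/4 ≈ 6.2500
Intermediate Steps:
I(f) = -(3 + f)/(2*f) (I(f) = -1/((2*f)/(3 + f)) + 0 = -1/(2*f/(3 + f)) + 0 = -(3 + f)/(2*f) + 0 = -(3 + f)/(2*f))
-11 + I(-6)*(-69) = -11 + ((½)*(-3 - 1*(-6))/(-6))*(-69) = -11 + ((½)*(-⅙)*(-3 + 6))*(-69) = -11 + ((½)*(-⅙)*3)*(-69) = -11 - ¼*(-69) = -11 + 69/4 = 25/4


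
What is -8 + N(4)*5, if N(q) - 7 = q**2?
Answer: 107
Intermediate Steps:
N(q) = 7 + q**2
-8 + N(4)*5 = -8 + (7 + 4**2)*5 = -8 + (7 + 16)*5 = -8 + 23*5 = -8 + 115 = 107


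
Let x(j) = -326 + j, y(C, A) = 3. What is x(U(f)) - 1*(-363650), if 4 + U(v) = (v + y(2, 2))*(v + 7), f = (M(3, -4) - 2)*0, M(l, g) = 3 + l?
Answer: 363341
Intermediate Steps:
f = 0 (f = ((3 + 3) - 2)*0 = (6 - 2)*0 = 4*0 = 0)
U(v) = -4 + (3 + v)*(7 + v) (U(v) = -4 + (v + 3)*(v + 7) = -4 + (3 + v)*(7 + v))
x(U(f)) - 1*(-363650) = (-326 + (17 + 0**2 + 10*0)) - 1*(-363650) = (-326 + (17 + 0 + 0)) + 363650 = (-326 + 17) + 363650 = -309 + 363650 = 363341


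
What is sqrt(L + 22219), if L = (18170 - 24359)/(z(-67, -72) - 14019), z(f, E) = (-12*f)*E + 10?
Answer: 8*sqrt(1794600382561)/71897 ≈ 149.06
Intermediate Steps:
z(f, E) = 10 - 12*E*f (z(f, E) = -12*E*f + 10 = 10 - 12*E*f)
L = 6189/71897 (L = (18170 - 24359)/((10 - 12*(-72)*(-67)) - 14019) = -6189/((10 - 57888) - 14019) = -6189/(-57878 - 14019) = -6189/(-71897) = -6189*(-1/71897) = 6189/71897 ≈ 0.086082)
sqrt(L + 22219) = sqrt(6189/71897 + 22219) = sqrt(1597485632/71897) = 8*sqrt(1794600382561)/71897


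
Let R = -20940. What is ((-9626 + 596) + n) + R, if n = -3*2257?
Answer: -36741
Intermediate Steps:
n = -6771
((-9626 + 596) + n) + R = ((-9626 + 596) - 6771) - 20940 = (-9030 - 6771) - 20940 = -15801 - 20940 = -36741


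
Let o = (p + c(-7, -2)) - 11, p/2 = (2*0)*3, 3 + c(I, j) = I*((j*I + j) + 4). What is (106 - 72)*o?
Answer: -4284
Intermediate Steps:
c(I, j) = -3 + I*(4 + j + I*j) (c(I, j) = -3 + I*((j*I + j) + 4) = -3 + I*((I*j + j) + 4) = -3 + I*((j + I*j) + 4) = -3 + I*(4 + j + I*j))
p = 0 (p = 2*((2*0)*3) = 2*(0*3) = 2*0 = 0)
o = -126 (o = (0 + (-3 + 4*(-7) - 7*(-2) - 2*(-7)²)) - 11 = (0 + (-3 - 28 + 14 - 2*49)) - 11 = (0 + (-3 - 28 + 14 - 98)) - 11 = (0 - 115) - 11 = -115 - 11 = -126)
(106 - 72)*o = (106 - 72)*(-126) = 34*(-126) = -4284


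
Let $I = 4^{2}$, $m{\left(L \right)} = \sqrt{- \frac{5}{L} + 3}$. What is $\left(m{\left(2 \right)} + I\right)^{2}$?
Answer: $\frac{\left(32 + \sqrt{2}\right)^{2}}{4} \approx 279.13$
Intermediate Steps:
$m{\left(L \right)} = \sqrt{3 - \frac{5}{L}}$
$I = 16$
$\left(m{\left(2 \right)} + I\right)^{2} = \left(\sqrt{3 - \frac{5}{2}} + 16\right)^{2} = \left(\sqrt{\frac{1}{2}} + 16\right)^{2} = \left(\frac{\sqrt{2}}{2} + 16\right)^{2} = \left(16 + \frac{\sqrt{2}}{2}\right)^{2}$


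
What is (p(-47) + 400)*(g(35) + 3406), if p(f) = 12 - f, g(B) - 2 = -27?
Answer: 1551879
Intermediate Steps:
g(B) = -25 (g(B) = 2 - 27 = -25)
(p(-47) + 400)*(g(35) + 3406) = ((12 - 1*(-47)) + 400)*(-25 + 3406) = ((12 + 47) + 400)*3381 = (59 + 400)*3381 = 459*3381 = 1551879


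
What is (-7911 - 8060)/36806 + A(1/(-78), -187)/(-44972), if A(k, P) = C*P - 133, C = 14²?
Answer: 317830449/827619716 ≈ 0.38403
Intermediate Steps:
C = 196
A(k, P) = -133 + 196*P (A(k, P) = 196*P - 133 = -133 + 196*P)
(-7911 - 8060)/36806 + A(1/(-78), -187)/(-44972) = (-7911 - 8060)/36806 + (-133 + 196*(-187))/(-44972) = -15971*1/36806 + (-133 - 36652)*(-1/44972) = -15971/36806 - 36785*(-1/44972) = -15971/36806 + 36785/44972 = 317830449/827619716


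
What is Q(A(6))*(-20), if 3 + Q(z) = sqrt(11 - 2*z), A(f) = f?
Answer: 60 - 20*I ≈ 60.0 - 20.0*I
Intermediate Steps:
Q(z) = -3 + sqrt(11 - 2*z)
Q(A(6))*(-20) = (-3 + sqrt(11 - 2*6))*(-20) = (-3 + sqrt(11 - 12))*(-20) = (-3 + sqrt(-1))*(-20) = (-3 + I)*(-20) = 60 - 20*I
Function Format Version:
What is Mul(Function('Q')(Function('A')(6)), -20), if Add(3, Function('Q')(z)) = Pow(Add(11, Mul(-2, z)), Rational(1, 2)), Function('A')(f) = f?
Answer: Add(60, Mul(-20, I)) ≈ Add(60.000, Mul(-20.000, I))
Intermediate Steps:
Function('Q')(z) = Add(-3, Pow(Add(11, Mul(-2, z)), Rational(1, 2)))
Mul(Function('Q')(Function('A')(6)), -20) = Mul(Add(-3, Pow(Add(11, Mul(-2, 6)), Rational(1, 2))), -20) = Mul(Add(-3, Pow(Add(11, -12), Rational(1, 2))), -20) = Mul(Add(-3, Pow(-1, Rational(1, 2))), -20) = Mul(Add(-3, I), -20) = Add(60, Mul(-20, I))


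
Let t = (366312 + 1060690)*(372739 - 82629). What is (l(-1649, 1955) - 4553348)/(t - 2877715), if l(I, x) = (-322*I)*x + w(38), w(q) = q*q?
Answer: 114834454/45998296945 ≈ 0.0024965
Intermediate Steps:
w(q) = q²
t = 413987550220 (t = 1427002*290110 = 413987550220)
l(I, x) = 1444 - 322*I*x (l(I, x) = (-322*I)*x + 38² = -322*I*x + 1444 = 1444 - 322*I*x)
(l(-1649, 1955) - 4553348)/(t - 2877715) = ((1444 - 322*(-1649)*1955) - 4553348)/(413987550220 - 2877715) = ((1444 + 1038061990) - 4553348)/413984672505 = (1038063434 - 4553348)*(1/413984672505) = 1033510086*(1/413984672505) = 114834454/45998296945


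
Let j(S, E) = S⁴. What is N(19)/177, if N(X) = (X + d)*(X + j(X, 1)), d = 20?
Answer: 1694420/59 ≈ 28719.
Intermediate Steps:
N(X) = (20 + X)*(X + X⁴) (N(X) = (X + 20)*(X + X⁴) = (20 + X)*(X + X⁴))
N(19)/177 = (19*(20 + 19 + 19⁴ + 20*19³))/177 = (19*(20 + 19 + 130321 + 20*6859))*(1/177) = (19*(20 + 19 + 130321 + 137180))*(1/177) = (19*267540)*(1/177) = 5083260*(1/177) = 1694420/59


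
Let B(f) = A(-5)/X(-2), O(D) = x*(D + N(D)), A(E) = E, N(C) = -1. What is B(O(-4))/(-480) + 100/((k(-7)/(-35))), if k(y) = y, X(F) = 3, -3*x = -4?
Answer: 144001/288 ≈ 500.00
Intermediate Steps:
x = 4/3 (x = -1/3*(-4) = 4/3 ≈ 1.3333)
O(D) = -4/3 + 4*D/3 (O(D) = 4*(D - 1)/3 = 4*(-1 + D)/3 = -4/3 + 4*D/3)
B(f) = -5/3
B(O(-4))/(-480) + 100/((k(-7)/(-35))) = -5/3/(-480) + 100/((-7/(-35))) = -5/3*(-1/480) + 100/((-7*(-1/35))) = 1/288 + 100/(1/5) = 1/288 + 100*5 = 1/288 + 500 = 144001/288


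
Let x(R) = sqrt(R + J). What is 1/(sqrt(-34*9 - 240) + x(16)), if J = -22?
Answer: -I/(sqrt(6) + sqrt(546)) ≈ -0.038735*I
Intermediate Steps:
x(R) = sqrt(-22 + R) (x(R) = sqrt(R - 22) = sqrt(-22 + R))
1/(sqrt(-34*9 - 240) + x(16)) = 1/(sqrt(-34*9 - 240) + sqrt(-22 + 16)) = 1/(sqrt(-306 - 240) + sqrt(-6)) = 1/(sqrt(-546) + I*sqrt(6)) = 1/(I*sqrt(546) + I*sqrt(6)) = 1/(I*sqrt(6) + I*sqrt(546))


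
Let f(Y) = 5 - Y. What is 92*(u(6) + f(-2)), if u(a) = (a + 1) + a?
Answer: 1840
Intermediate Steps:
u(a) = 1 + 2*a (u(a) = (1 + a) + a = 1 + 2*a)
92*(u(6) + f(-2)) = 92*((1 + 2*6) + (5 - 1*(-2))) = 92*((1 + 12) + (5 + 2)) = 92*(13 + 7) = 92*20 = 1840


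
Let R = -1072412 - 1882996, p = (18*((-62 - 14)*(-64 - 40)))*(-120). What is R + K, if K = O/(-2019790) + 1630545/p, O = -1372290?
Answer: -679411666574612965/229887650304 ≈ -2.9554e+6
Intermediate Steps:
p = -17072640 (p = (18*(-76*(-104)))*(-120) = (18*7904)*(-120) = 142272*(-120) = -17072640)
K = 134235031067/229887650304 (K = -1372290/(-2019790) + 1630545/(-17072640) = -1372290*(-1/2019790) + 1630545*(-1/17072640) = 137229/201979 - 108703/1138176 = 134235031067/229887650304 ≈ 0.58392)
R = -2955408
R + K = -2955408 + 134235031067/229887650304 = -679411666574612965/229887650304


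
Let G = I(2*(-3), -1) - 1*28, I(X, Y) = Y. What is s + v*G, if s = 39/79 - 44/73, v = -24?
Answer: 4013203/5767 ≈ 695.89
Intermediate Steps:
G = -29 (G = -1 - 1*28 = -1 - 28 = -29)
s = -629/5767 (s = 39*(1/79) - 44*1/73 = 39/79 - 44/73 = -629/5767 ≈ -0.10907)
s + v*G = -629/5767 - 24*(-29) = -629/5767 + 696 = 4013203/5767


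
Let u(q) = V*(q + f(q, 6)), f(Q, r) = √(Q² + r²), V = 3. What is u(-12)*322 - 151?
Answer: -11743 + 5796*√5 ≈ 1217.3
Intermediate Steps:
u(q) = 3*q + 3*√(36 + q²) (u(q) = 3*(q + √(q² + 6²)) = 3*(q + √(q² + 36)) = 3*(q + √(36 + q²)) = 3*q + 3*√(36 + q²))
u(-12)*322 - 151 = (3*(-12) + 3*√(36 + (-12)²))*322 - 151 = (-36 + 3*√(36 + 144))*322 - 151 = (-36 + 3*√180)*322 - 151 = (-36 + 3*(6*√5))*322 - 151 = (-36 + 18*√5)*322 - 151 = (-11592 + 5796*√5) - 151 = -11743 + 5796*√5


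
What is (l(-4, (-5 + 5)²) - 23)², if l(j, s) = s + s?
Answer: 529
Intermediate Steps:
l(j, s) = 2*s
(l(-4, (-5 + 5)²) - 23)² = (2*(-5 + 5)² - 23)² = (2*0² - 23)² = (2*0 - 23)² = (0 - 23)² = (-23)² = 529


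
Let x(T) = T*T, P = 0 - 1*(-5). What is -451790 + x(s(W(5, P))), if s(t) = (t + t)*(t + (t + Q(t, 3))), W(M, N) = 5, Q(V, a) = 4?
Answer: -432190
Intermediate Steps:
P = 5 (P = 0 + 5 = 5)
s(t) = 2*t*(4 + 2*t) (s(t) = (t + t)*(t + (t + 4)) = (2*t)*(t + (4 + t)) = (2*t)*(4 + 2*t) = 2*t*(4 + 2*t))
x(T) = T**2
-451790 + x(s(W(5, P))) = -451790 + (4*5*(2 + 5))**2 = -451790 + (4*5*7)**2 = -451790 + 140**2 = -451790 + 19600 = -432190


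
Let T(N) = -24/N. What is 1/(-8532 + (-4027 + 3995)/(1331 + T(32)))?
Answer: -5321/45398900 ≈ -0.00011721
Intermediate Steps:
1/(-8532 + (-4027 + 3995)/(1331 + T(32))) = 1/(-8532 + (-4027 + 3995)/(1331 - 24/32)) = 1/(-8532 - 32/(1331 - 24*1/32)) = 1/(-8532 - 32/(1331 - ¾)) = 1/(-8532 - 32/5321/4) = 1/(-8532 - 32*4/5321) = 1/(-8532 - 128/5321) = 1/(-45398900/5321) = -5321/45398900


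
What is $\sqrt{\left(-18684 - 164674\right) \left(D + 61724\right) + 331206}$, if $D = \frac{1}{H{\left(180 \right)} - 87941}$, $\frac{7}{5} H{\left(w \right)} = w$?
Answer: $\frac{6 i \sqrt{118780943848730917717}}{614687} \approx 1.0638 \cdot 10^{5} i$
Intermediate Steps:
$H{\left(w \right)} = \frac{5 w}{7}$
$D = - \frac{7}{614687}$ ($D = \frac{1}{\frac{5}{7} \cdot 180 - 87941} = \frac{1}{\frac{900}{7} - 87941} = \frac{1}{- \frac{614687}{7}} = - \frac{7}{614687} \approx -1.1388 \cdot 10^{-5}$)
$\sqrt{\left(-18684 - 164674\right) \left(D + 61724\right) + 331206} = \sqrt{\left(-18684 - 164674\right) \left(- \frac{7}{614687} + 61724\right) + 331206} = \sqrt{\left(-183358\right) \frac{37940940381}{614687} + 331206} = \sqrt{- \frac{6956774946379398}{614687} + 331206} = \sqrt{- \frac{6956571358356876}{614687}} = \frac{6 i \sqrt{118780943848730917717}}{614687}$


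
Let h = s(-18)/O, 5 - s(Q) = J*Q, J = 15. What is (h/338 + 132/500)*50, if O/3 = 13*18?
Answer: 7864483/593190 ≈ 13.258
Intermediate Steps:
O = 702 (O = 3*(13*18) = 3*234 = 702)
s(Q) = 5 - 15*Q
h = 275/702 (h = (5 - 15*(-18))/702 = (5 + 270)*(1/702) = 275*(1/702) = 275/702 ≈ 0.39174)
(h/338 + 132/500)*50 = ((275/702)/338 + 132/500)*50 = ((275/702)*(1/338) + 132*(1/500))*50 = (275/237276 + 33/125)*50 = (7864483/29659500)*50 = 7864483/593190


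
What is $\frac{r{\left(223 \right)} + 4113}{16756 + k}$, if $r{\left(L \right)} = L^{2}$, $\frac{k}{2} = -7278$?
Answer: $\frac{26921}{1100} \approx 24.474$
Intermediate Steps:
$k = -14556$ ($k = 2 \left(-7278\right) = -14556$)
$\frac{r{\left(223 \right)} + 4113}{16756 + k} = \frac{223^{2} + 4113}{16756 - 14556} = \frac{49729 + 4113}{2200} = 53842 \cdot \frac{1}{2200} = \frac{26921}{1100}$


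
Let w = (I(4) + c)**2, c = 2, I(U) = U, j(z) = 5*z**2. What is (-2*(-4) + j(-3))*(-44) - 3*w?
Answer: -2440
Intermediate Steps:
w = 36 (w = (4 + 2)**2 = 6**2 = 36)
(-2*(-4) + j(-3))*(-44) - 3*w = (-2*(-4) + 5*(-3)**2)*(-44) - 3*36 = (8 + 5*9)*(-44) - 108 = (8 + 45)*(-44) - 108 = 53*(-44) - 108 = -2332 - 108 = -2440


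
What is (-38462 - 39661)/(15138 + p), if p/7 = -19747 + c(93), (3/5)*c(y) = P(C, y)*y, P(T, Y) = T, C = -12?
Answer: 78123/136111 ≈ 0.57397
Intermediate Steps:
c(y) = -20*y (c(y) = 5*(-12*y)/3 = -20*y)
p = -151249 (p = 7*(-19747 - 20*93) = 7*(-19747 - 1860) = 7*(-21607) = -151249)
(-38462 - 39661)/(15138 + p) = (-38462 - 39661)/(15138 - 151249) = -78123/(-136111) = -78123*(-1/136111) = 78123/136111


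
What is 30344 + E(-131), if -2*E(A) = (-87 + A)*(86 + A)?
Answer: 25439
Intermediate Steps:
E(A) = -(-87 + A)*(86 + A)/2
30344 + E(-131) = 30344 + (3741 + (½)*(-131) - ½*(-131)²) = 30344 + (3741 - 131/2 - ½*17161) = 30344 + (3741 - 131/2 - 17161/2) = 30344 - 4905 = 25439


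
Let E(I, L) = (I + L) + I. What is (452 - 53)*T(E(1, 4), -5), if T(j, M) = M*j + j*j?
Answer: 2394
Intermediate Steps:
E(I, L) = L + 2*I
T(j, M) = j**2 + M*j (T(j, M) = M*j + j**2 = j**2 + M*j)
(452 - 53)*T(E(1, 4), -5) = (452 - 53)*((4 + 2*1)*(-5 + (4 + 2*1))) = 399*((4 + 2)*(-5 + (4 + 2))) = 399*(6*(-5 + 6)) = 399*(6*1) = 399*6 = 2394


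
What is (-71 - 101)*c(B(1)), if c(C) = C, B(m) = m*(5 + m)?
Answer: -1032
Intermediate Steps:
(-71 - 101)*c(B(1)) = (-71 - 101)*(1*(5 + 1)) = -172*6 = -1032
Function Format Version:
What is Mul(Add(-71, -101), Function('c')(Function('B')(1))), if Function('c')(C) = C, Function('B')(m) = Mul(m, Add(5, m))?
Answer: -1032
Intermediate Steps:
Mul(Add(-71, -101), Function('c')(Function('B')(1))) = Mul(Add(-71, -101), Mul(1, Add(5, 1))) = Mul(-172, Mul(1, 6)) = Mul(-172, 6) = -1032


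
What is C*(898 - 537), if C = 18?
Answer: 6498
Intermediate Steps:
C*(898 - 537) = 18*(898 - 537) = 18*361 = 6498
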